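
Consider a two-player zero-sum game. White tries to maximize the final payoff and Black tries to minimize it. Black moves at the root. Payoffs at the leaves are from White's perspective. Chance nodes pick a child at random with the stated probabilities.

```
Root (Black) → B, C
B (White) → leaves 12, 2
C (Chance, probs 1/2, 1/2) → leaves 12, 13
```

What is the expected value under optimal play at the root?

B (White): max(12, 2) = 12
C (Chance): 1/2·12 + 1/2·13 = 12.5
Root (Black): min(12, 12.5) = 12

12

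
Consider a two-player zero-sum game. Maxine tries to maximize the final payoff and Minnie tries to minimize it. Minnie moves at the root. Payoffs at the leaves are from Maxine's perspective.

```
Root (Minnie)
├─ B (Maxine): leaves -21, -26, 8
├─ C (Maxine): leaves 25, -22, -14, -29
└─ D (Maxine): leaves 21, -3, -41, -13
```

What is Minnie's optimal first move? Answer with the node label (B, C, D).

B (Maxine): max(-21, -26, 8) = 8
C (Maxine): max(25, -22, -14, -29) = 25
D (Maxine): max(21, -3, -41, -13) = 21
Root (Minnie): min(8, 25, 21) = 8
Minnie picks the child with the lowest value: B (value 8).

B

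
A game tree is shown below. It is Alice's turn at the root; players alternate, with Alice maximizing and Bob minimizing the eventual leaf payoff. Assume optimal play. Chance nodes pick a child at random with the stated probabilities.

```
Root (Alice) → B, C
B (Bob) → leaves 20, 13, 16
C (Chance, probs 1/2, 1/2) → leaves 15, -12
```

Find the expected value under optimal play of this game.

13

B (Bob): min(20, 13, 16) = 13
C (Chance): 1/2·15 + 1/2·-12 = 1.5
Root (Alice): max(13, 1.5) = 13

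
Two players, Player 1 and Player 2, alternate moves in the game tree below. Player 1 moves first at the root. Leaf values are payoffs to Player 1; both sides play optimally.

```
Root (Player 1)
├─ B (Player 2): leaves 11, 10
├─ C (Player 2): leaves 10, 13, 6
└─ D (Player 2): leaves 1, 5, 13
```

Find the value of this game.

B (Player 2): min(11, 10) = 10
C (Player 2): min(10, 13, 6) = 6
D (Player 2): min(1, 5, 13) = 1
Root (Player 1): max(10, 6, 1) = 10

10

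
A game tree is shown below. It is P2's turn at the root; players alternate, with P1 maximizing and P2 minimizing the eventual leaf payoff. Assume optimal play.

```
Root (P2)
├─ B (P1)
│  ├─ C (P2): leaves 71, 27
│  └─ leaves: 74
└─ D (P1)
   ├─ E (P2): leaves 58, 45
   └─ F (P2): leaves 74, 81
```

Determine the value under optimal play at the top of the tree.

C (P2): min(71, 27) = 27
B (P1): max(27, 74) = 74
E (P2): min(58, 45) = 45
F (P2): min(74, 81) = 74
D (P1): max(45, 74) = 74
Root (P2): min(74, 74) = 74

74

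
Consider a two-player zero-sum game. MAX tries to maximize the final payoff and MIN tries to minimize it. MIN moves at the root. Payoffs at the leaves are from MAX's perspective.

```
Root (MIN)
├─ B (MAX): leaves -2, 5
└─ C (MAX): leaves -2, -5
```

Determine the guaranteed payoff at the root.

B (MAX): max(-2, 5) = 5
C (MAX): max(-2, -5) = -2
Root (MIN): min(5, -2) = -2

-2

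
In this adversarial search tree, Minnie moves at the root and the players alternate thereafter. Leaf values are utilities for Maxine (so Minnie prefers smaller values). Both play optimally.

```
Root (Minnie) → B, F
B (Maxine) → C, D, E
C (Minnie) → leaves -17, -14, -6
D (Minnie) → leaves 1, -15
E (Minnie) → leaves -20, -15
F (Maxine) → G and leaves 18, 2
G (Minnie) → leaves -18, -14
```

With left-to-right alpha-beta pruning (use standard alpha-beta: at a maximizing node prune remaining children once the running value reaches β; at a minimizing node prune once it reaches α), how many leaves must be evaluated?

9

C [α=-∞,β=+∞]: v=-17
D [α=-17,β=+∞]: v=-15
E [α=-15,β=+∞]: v=-20 after child 1 ≤ α → α-cutoff, skip 1
B [α=-∞,β=+∞]: v=-15
G [α=-∞,β=-15]: v=-18
F [α=-∞,β=-15]: v=18 after child 2 ≥ β → β-cutoff, skip 1
Root [α=-∞,β=+∞]: v=-15
Leaves evaluated: 9 of 11.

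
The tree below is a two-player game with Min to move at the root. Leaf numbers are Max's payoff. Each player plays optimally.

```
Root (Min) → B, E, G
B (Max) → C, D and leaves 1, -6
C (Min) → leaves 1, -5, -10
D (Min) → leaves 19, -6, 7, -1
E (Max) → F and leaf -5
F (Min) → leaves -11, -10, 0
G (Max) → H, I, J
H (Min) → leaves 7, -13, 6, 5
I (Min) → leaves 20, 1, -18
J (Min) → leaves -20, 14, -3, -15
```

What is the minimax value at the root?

-13

C (Min): min(1, -5, -10) = -10
D (Min): min(19, -6, 7, -1) = -6
B (Max): max(-10, -6, 1, -6) = 1
F (Min): min(-11, -10, 0) = -11
E (Max): max(-11, -5) = -5
H (Min): min(7, -13, 6, 5) = -13
I (Min): min(20, 1, -18) = -18
J (Min): min(-20, 14, -3, -15) = -20
G (Max): max(-13, -18, -20) = -13
Root (Min): min(1, -5, -13) = -13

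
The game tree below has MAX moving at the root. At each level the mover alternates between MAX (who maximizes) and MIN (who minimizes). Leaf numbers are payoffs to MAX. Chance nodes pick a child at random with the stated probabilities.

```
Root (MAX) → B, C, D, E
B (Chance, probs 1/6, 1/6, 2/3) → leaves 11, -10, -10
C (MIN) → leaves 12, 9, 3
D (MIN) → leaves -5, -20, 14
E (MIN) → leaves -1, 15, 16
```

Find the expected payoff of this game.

B (Chance): 1/6·11 + 1/6·-10 + 2/3·-10 = -6.5
C (MIN): min(12, 9, 3) = 3
D (MIN): min(-5, -20, 14) = -20
E (MIN): min(-1, 15, 16) = -1
Root (MAX): max(-6.5, 3, -20, -1) = 3

3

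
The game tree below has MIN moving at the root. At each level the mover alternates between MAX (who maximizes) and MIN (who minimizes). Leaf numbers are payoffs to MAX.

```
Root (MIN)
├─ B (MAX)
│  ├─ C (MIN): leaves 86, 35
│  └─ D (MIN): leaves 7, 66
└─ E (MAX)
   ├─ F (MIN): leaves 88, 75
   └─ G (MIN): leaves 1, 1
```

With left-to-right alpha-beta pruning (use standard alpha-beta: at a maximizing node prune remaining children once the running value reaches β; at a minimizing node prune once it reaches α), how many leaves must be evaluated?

C [α=-∞,β=+∞]: v=35
D [α=35,β=+∞]: v=7 after child 1 ≤ α → α-cutoff, skip 1
B [α=-∞,β=+∞]: v=35
F [α=-∞,β=35]: v=75
E [α=-∞,β=35]: v=75 after child 1 ≥ β → β-cutoff, skip 1
Root [α=-∞,β=+∞]: v=35
Leaves evaluated: 5 of 8.

5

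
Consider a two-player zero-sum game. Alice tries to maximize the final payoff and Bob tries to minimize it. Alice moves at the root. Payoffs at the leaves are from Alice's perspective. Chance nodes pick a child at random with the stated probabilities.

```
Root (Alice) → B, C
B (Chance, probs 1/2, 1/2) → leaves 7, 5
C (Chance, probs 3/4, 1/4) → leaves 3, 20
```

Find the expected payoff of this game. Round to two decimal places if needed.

7.25

B (Chance): 1/2·7 + 1/2·5 = 6
C (Chance): 3/4·3 + 1/4·20 = 7.25
Root (Alice): max(6, 7.25) = 7.25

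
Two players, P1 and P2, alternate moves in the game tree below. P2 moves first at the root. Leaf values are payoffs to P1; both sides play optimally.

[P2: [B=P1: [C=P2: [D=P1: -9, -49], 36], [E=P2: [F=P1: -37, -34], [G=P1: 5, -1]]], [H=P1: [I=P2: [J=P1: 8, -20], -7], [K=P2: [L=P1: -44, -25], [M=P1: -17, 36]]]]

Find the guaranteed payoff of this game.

D (P1): max(-9, -49) = -9
C (P2): min(-9, 36) = -9
F (P1): max(-37, -34) = -34
G (P1): max(5, -1) = 5
E (P2): min(-34, 5) = -34
B (P1): max(-9, -34) = -9
J (P1): max(8, -20) = 8
I (P2): min(8, -7) = -7
L (P1): max(-44, -25) = -25
M (P1): max(-17, 36) = 36
K (P2): min(-25, 36) = -25
H (P1): max(-7, -25) = -7
Root (P2): min(-9, -7) = -9

-9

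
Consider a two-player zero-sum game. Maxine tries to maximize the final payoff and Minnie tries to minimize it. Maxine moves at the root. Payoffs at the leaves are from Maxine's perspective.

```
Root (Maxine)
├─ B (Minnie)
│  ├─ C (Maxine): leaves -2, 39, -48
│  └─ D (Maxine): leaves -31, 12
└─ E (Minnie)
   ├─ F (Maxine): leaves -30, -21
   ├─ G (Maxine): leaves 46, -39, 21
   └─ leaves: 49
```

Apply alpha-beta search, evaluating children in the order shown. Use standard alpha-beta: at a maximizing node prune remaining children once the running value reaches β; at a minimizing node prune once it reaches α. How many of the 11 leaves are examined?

7

C [α=-∞,β=+∞]: v=39
D [α=-∞,β=39]: v=12
B [α=-∞,β=+∞]: v=12
F [α=12,β=+∞]: v=-21
E [α=12,β=+∞]: v=-21 after child 1 ≤ α → α-cutoff, skip 2
Root [α=-∞,β=+∞]: v=12
Leaves evaluated: 7 of 11.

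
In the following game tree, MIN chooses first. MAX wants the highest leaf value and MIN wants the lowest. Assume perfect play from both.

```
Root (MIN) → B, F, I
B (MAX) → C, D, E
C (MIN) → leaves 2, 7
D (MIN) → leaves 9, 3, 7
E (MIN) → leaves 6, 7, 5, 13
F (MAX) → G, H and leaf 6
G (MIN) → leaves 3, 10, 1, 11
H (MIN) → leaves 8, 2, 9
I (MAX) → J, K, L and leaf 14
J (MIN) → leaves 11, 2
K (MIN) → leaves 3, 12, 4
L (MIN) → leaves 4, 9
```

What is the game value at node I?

14

J: min(11, 2) = 2
K: min(3, 12, 4) = 3
L: min(4, 9) = 4
I: max(2, 3, 4, 14) = 14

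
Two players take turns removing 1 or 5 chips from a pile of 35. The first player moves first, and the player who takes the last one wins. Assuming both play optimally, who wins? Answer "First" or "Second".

Compute winning (W) and losing (L) positions by backward induction:
i:   0  1  2  3  4  5  6  7  8  9 10 11 12 13 14 15 16 17 18 19 20 21 22 23 24 25 26 27 28 29 30 31 32 33 34 35
     L  W  L  W  L  W  L  W  L  W  L  W  L  W  L  W  L  W  L  W  L  W  L  W  L  W  L  W  L  W  L  W  L  W  L  W
Position 35 is W, so the first player wins.

First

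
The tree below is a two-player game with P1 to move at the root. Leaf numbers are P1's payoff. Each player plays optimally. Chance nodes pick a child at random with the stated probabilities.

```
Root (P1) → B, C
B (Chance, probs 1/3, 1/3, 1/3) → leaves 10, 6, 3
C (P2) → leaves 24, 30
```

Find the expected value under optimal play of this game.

24

B (Chance): 1/3·10 + 1/3·6 + 1/3·3 = 6.33
C (P2): min(24, 30) = 24
Root (P1): max(6.33, 24) = 24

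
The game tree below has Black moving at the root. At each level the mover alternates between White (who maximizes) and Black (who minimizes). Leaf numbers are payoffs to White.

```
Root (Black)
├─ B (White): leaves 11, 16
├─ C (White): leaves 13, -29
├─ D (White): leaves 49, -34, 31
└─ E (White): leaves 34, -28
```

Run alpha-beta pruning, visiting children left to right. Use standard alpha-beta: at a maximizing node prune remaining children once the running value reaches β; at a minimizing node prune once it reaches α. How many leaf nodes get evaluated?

B [α=-∞,β=+∞]: v=16
C [α=-∞,β=16]: v=13
D [α=-∞,β=13]: v=49 after child 1 ≥ β → β-cutoff, skip 2
E [α=-∞,β=13]: v=34 after child 1 ≥ β → β-cutoff, skip 1
Root [α=-∞,β=+∞]: v=13
Leaves evaluated: 6 of 9.

6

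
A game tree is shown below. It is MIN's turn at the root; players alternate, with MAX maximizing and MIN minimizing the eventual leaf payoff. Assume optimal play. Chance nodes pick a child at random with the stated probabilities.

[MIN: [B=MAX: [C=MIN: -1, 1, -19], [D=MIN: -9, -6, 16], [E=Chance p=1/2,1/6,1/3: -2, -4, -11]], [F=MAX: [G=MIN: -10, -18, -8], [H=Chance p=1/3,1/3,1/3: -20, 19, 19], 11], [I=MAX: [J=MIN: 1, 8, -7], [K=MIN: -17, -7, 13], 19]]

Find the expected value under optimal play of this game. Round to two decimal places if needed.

-5.33

C (MIN): min(-1, 1, -19) = -19
D (MIN): min(-9, -6, 16) = -9
E (Chance): 1/2·-2 + 1/6·-4 + 1/3·-11 = -5.33
B (MAX): max(-19, -9, -5.33) = -5.33
G (MIN): min(-10, -18, -8) = -18
H (Chance): 1/3·-20 + 1/3·19 + 1/3·19 = 6
F (MAX): max(-18, 6, 11) = 11
J (MIN): min(1, 8, -7) = -7
K (MIN): min(-17, -7, 13) = -17
I (MAX): max(-7, -17, 19) = 19
Root (MIN): min(-5.33, 11, 19) = -5.33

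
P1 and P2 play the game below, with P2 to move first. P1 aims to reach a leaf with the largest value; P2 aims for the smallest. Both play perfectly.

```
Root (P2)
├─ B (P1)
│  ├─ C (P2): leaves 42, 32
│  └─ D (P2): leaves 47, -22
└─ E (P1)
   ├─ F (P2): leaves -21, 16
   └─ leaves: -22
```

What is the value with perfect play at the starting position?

-21

C (P2): min(42, 32) = 32
D (P2): min(47, -22) = -22
B (P1): max(32, -22) = 32
F (P2): min(-21, 16) = -21
E (P1): max(-21, -22) = -21
Root (P2): min(32, -21) = -21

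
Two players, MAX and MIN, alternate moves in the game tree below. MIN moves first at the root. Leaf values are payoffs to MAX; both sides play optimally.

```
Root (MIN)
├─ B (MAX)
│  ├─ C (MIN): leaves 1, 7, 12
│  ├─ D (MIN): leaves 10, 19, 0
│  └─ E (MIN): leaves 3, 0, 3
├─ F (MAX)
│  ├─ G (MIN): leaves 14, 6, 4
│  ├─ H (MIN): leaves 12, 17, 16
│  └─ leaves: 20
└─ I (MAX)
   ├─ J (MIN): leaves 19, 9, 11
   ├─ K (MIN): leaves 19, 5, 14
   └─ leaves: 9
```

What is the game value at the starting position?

1

C (MIN): min(1, 7, 12) = 1
D (MIN): min(10, 19, 0) = 0
E (MIN): min(3, 0, 3) = 0
B (MAX): max(1, 0, 0) = 1
G (MIN): min(14, 6, 4) = 4
H (MIN): min(12, 17, 16) = 12
F (MAX): max(4, 12, 20) = 20
J (MIN): min(19, 9, 11) = 9
K (MIN): min(19, 5, 14) = 5
I (MAX): max(9, 5, 9) = 9
Root (MIN): min(1, 20, 9) = 1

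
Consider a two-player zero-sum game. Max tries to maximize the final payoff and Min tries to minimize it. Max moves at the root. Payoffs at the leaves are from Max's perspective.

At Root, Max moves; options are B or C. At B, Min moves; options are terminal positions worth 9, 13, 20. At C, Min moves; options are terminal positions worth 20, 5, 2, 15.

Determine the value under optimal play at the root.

B (Min): min(9, 13, 20) = 9
C (Min): min(20, 5, 2, 15) = 2
Root (Max): max(9, 2) = 9

9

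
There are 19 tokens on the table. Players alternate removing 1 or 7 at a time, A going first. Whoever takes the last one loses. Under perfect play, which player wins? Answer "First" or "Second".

Positions where the player to move wins (W) vs loses (L):
i:   0  1  2  3  4  5  6  7  8  9 10 11 12 13 14 15 16 17 18 19
     W  L  W  L  W  L  W  L  W  L  W  L  W  L  W  L  W  L  W  L
Position 19 is L, so the second player wins.

Second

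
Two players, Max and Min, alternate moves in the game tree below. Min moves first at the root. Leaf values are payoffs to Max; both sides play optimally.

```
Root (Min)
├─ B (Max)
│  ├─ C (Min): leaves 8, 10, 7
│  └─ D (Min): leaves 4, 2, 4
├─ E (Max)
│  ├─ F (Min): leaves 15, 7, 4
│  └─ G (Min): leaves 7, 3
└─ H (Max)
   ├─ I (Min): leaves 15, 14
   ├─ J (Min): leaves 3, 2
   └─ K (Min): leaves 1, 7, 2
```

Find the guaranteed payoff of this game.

C (Min): min(8, 10, 7) = 7
D (Min): min(4, 2, 4) = 2
B (Max): max(7, 2) = 7
F (Min): min(15, 7, 4) = 4
G (Min): min(7, 3) = 3
E (Max): max(4, 3) = 4
I (Min): min(15, 14) = 14
J (Min): min(3, 2) = 2
K (Min): min(1, 7, 2) = 1
H (Max): max(14, 2, 1) = 14
Root (Min): min(7, 4, 14) = 4

4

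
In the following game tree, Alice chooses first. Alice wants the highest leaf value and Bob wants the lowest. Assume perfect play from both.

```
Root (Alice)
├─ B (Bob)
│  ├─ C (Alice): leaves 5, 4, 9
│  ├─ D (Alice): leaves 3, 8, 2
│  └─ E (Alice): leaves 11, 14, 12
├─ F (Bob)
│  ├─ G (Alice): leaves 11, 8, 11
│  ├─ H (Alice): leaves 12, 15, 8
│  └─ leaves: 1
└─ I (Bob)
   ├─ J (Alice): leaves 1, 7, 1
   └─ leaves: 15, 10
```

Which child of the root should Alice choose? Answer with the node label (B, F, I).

C (Alice): max(5, 4, 9) = 9
D (Alice): max(3, 8, 2) = 8
E (Alice): max(11, 14, 12) = 14
B (Bob): min(9, 8, 14) = 8
G (Alice): max(11, 8, 11) = 11
H (Alice): max(12, 15, 8) = 15
F (Bob): min(11, 15, 1) = 1
J (Alice): max(1, 7, 1) = 7
I (Bob): min(7, 15, 10) = 7
Root (Alice): max(8, 1, 7) = 8
Alice picks the child with the highest value: B (value 8).

B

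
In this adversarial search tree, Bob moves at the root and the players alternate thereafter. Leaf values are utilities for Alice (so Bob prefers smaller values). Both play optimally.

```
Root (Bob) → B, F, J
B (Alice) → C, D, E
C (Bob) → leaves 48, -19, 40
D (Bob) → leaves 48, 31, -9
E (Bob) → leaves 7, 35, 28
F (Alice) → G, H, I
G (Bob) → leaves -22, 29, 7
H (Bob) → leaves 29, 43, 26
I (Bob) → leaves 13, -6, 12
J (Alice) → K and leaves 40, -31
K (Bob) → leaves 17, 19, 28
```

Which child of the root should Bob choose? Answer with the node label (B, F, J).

B

C (Bob): min(48, -19, 40) = -19
D (Bob): min(48, 31, -9) = -9
E (Bob): min(7, 35, 28) = 7
B (Alice): max(-19, -9, 7) = 7
G (Bob): min(-22, 29, 7) = -22
H (Bob): min(29, 43, 26) = 26
I (Bob): min(13, -6, 12) = -6
F (Alice): max(-22, 26, -6) = 26
K (Bob): min(17, 19, 28) = 17
J (Alice): max(17, 40, -31) = 40
Root (Bob): min(7, 26, 40) = 7
Bob picks the child with the lowest value: B (value 7).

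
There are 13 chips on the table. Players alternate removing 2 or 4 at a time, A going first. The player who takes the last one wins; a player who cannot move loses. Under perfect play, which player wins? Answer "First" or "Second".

Second

W/L table (W = player to move can force a win):
i:   0  1  2  3  4  5  6  7  8  9 10 11 12 13
     L  L  W  W  W  W  L  L  W  W  W  W  L  L
Position 13 is L, so the second player wins.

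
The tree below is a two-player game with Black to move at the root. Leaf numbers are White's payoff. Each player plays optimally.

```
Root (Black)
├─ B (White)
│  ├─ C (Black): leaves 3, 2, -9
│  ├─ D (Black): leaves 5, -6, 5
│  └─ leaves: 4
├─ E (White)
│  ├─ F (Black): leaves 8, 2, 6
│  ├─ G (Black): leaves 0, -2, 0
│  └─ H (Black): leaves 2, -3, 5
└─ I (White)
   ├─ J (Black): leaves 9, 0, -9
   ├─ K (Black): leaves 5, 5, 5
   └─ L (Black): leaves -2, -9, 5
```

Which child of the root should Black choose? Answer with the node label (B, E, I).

E

C (Black): min(3, 2, -9) = -9
D (Black): min(5, -6, 5) = -6
B (White): max(-9, -6, 4) = 4
F (Black): min(8, 2, 6) = 2
G (Black): min(0, -2, 0) = -2
H (Black): min(2, -3, 5) = -3
E (White): max(2, -2, -3) = 2
J (Black): min(9, 0, -9) = -9
K (Black): min(5, 5, 5) = 5
L (Black): min(-2, -9, 5) = -9
I (White): max(-9, 5, -9) = 5
Root (Black): min(4, 2, 5) = 2
Black picks the child with the lowest value: E (value 2).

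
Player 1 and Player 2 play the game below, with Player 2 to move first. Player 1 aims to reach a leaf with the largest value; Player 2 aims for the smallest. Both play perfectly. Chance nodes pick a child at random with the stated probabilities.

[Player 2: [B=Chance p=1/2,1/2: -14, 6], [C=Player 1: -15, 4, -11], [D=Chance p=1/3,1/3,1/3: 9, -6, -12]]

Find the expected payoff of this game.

B (Chance): 1/2·-14 + 1/2·6 = -4
C (Player 1): max(-15, 4, -11) = 4
D (Chance): 1/3·9 + 1/3·-6 + 1/3·-12 = -3
Root (Player 2): min(-4, 4, -3) = -4

-4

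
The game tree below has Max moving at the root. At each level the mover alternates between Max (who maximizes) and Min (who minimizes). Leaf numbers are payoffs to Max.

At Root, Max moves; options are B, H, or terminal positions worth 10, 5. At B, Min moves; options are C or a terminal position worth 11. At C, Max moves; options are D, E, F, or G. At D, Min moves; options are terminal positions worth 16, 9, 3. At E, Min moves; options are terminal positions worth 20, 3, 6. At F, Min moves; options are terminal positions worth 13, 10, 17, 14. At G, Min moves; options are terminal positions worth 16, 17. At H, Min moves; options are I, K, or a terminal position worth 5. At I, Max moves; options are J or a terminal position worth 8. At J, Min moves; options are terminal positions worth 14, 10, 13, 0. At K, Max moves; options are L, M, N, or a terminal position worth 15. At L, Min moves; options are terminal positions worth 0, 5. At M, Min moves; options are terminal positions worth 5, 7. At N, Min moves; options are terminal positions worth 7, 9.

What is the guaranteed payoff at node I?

J: min(14, 10, 13, 0) = 0
I: max(0, 8) = 8

8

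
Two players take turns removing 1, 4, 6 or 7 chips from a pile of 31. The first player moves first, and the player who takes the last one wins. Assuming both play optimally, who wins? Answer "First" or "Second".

Positions where the player to move wins (W) vs loses (L):
i:   0  1  2  3  4  5  6  7  8  9 10 11 12 13 14 15 16 17 18 19 20 21 22 23 24 25 26 27 28 29 30 31
     L  W  L  W  W  L  W  W  W  W  L  W  W  L  W  L  W  W  L  W  W  W  W  L  W  W  L  W  L  W  W  L
Position 31 is L, so the second player wins.

Second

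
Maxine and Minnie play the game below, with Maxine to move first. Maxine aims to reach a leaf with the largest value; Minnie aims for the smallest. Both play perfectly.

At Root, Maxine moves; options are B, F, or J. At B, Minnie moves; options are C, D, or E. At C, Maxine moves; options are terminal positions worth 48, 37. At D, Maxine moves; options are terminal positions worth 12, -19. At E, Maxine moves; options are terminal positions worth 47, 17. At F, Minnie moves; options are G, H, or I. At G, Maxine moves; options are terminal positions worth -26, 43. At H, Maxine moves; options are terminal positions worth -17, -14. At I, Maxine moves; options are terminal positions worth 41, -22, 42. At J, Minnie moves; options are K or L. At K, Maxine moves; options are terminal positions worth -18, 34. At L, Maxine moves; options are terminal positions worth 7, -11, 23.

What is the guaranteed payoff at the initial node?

C (Maxine): max(48, 37) = 48
D (Maxine): max(12, -19) = 12
E (Maxine): max(47, 17) = 47
B (Minnie): min(48, 12, 47) = 12
G (Maxine): max(-26, 43) = 43
H (Maxine): max(-17, -14) = -14
I (Maxine): max(41, -22, 42) = 42
F (Minnie): min(43, -14, 42) = -14
K (Maxine): max(-18, 34) = 34
L (Maxine): max(7, -11, 23) = 23
J (Minnie): min(34, 23) = 23
Root (Maxine): max(12, -14, 23) = 23

23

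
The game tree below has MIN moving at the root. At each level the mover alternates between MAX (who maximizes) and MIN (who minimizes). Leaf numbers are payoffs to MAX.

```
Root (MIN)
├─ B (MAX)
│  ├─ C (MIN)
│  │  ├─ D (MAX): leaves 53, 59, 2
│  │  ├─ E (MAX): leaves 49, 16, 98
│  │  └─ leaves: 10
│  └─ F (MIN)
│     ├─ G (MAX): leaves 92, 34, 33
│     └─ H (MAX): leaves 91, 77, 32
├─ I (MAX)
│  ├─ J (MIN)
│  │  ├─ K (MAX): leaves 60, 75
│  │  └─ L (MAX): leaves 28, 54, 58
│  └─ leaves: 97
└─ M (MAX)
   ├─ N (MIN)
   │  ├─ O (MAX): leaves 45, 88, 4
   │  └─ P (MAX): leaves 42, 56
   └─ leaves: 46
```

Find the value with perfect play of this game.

D (MAX): max(53, 59, 2) = 59
E (MAX): max(49, 16, 98) = 98
C (MIN): min(59, 98, 10) = 10
G (MAX): max(92, 34, 33) = 92
H (MAX): max(91, 77, 32) = 91
F (MIN): min(92, 91) = 91
B (MAX): max(10, 91) = 91
K (MAX): max(60, 75) = 75
L (MAX): max(28, 54, 58) = 58
J (MIN): min(75, 58) = 58
I (MAX): max(58, 97) = 97
O (MAX): max(45, 88, 4) = 88
P (MAX): max(42, 56) = 56
N (MIN): min(88, 56) = 56
M (MAX): max(56, 46) = 56
Root (MIN): min(91, 97, 56) = 56

56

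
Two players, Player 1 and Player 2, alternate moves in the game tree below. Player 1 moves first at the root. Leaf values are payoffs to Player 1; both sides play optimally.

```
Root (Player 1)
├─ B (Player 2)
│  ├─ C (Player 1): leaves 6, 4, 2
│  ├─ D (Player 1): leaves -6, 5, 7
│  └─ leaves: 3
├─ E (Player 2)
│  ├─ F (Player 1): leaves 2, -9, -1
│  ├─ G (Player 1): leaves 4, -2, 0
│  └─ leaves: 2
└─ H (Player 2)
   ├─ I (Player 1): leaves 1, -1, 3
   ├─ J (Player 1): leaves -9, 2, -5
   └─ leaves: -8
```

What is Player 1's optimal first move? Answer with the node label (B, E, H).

B

C (Player 1): max(6, 4, 2) = 6
D (Player 1): max(-6, 5, 7) = 7
B (Player 2): min(6, 7, 3) = 3
F (Player 1): max(2, -9, -1) = 2
G (Player 1): max(4, -2, 0) = 4
E (Player 2): min(2, 4, 2) = 2
I (Player 1): max(1, -1, 3) = 3
J (Player 1): max(-9, 2, -5) = 2
H (Player 2): min(3, 2, -8) = -8
Root (Player 1): max(3, 2, -8) = 3
Player 1 picks the child with the highest value: B (value 3).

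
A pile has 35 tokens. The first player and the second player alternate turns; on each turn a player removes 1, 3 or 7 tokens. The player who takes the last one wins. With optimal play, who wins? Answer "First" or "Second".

Mark each pile size as W (mover wins) or L (mover loses):
i:   0  1  2  3  4  5  6  7  8  9 10 11 12 13 14 15 16 17 18 19 20 21 22 23 24 25 26 27 28 29 30 31 32 33 34 35
     L  W  L  W  L  W  L  W  L  W  L  W  L  W  L  W  L  W  L  W  L  W  L  W  L  W  L  W  L  W  L  W  L  W  L  W
Position 35 is W, so the first player wins.

First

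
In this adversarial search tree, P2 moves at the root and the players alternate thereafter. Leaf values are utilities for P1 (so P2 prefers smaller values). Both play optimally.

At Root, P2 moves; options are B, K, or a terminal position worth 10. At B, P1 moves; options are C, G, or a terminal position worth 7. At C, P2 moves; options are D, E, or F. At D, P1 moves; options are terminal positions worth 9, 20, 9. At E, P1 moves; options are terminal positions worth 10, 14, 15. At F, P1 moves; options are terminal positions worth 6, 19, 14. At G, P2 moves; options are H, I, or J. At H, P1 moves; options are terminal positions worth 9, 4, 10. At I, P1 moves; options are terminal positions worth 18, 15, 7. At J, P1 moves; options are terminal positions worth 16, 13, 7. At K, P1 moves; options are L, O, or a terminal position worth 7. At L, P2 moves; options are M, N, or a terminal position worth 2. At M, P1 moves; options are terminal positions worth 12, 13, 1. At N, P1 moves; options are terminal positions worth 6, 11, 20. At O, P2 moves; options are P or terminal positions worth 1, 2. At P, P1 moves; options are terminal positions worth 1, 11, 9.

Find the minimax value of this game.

D (P1): max(9, 20, 9) = 20
E (P1): max(10, 14, 15) = 15
F (P1): max(6, 19, 14) = 19
C (P2): min(20, 15, 19) = 15
H (P1): max(9, 4, 10) = 10
I (P1): max(18, 15, 7) = 18
J (P1): max(16, 13, 7) = 16
G (P2): min(10, 18, 16) = 10
B (P1): max(15, 10, 7) = 15
M (P1): max(12, 13, 1) = 13
N (P1): max(6, 11, 20) = 20
L (P2): min(13, 20, 2) = 2
P (P1): max(1, 11, 9) = 11
O (P2): min(11, 1, 2) = 1
K (P1): max(2, 1, 7) = 7
Root (P2): min(15, 7, 10) = 7

7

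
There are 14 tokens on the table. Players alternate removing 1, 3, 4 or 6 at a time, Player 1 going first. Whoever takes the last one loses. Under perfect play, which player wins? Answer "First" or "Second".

Compute winning (W) and losing (L) positions by backward induction:
i:   0  1  2  3  4  5  6  7  8  9 10 11 12 13 14
     W  L  W  L  W  W  W  W  L  W  L  W  W  W  W
Position 14 is W, so the first player wins.

First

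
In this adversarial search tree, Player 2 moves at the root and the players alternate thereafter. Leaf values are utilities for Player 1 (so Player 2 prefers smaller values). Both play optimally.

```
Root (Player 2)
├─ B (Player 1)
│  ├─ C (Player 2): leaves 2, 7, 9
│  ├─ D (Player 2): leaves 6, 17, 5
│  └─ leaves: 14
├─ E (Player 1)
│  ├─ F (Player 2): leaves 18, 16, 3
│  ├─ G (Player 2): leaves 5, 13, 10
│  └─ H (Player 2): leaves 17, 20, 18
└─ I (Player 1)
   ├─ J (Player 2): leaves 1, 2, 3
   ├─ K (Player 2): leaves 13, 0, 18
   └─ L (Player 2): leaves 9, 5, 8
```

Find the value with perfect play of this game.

5

C (Player 2): min(2, 7, 9) = 2
D (Player 2): min(6, 17, 5) = 5
B (Player 1): max(2, 5, 14) = 14
F (Player 2): min(18, 16, 3) = 3
G (Player 2): min(5, 13, 10) = 5
H (Player 2): min(17, 20, 18) = 17
E (Player 1): max(3, 5, 17) = 17
J (Player 2): min(1, 2, 3) = 1
K (Player 2): min(13, 0, 18) = 0
L (Player 2): min(9, 5, 8) = 5
I (Player 1): max(1, 0, 5) = 5
Root (Player 2): min(14, 17, 5) = 5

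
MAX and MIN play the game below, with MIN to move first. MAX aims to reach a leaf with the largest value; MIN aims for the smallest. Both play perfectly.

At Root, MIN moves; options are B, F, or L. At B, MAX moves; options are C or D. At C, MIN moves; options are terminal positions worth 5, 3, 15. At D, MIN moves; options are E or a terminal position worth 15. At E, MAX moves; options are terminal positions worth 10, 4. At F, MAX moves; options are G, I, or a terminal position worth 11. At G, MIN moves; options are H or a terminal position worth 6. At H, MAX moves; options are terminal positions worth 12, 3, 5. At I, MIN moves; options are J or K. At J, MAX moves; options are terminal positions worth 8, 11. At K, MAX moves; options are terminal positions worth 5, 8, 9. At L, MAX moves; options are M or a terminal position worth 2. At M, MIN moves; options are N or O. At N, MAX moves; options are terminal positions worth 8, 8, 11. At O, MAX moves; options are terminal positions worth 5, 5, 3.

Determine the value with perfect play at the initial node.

C (MIN): min(5, 3, 15) = 3
E (MAX): max(10, 4) = 10
D (MIN): min(10, 15) = 10
B (MAX): max(3, 10) = 10
H (MAX): max(12, 3, 5) = 12
G (MIN): min(12, 6) = 6
J (MAX): max(8, 11) = 11
K (MAX): max(5, 8, 9) = 9
I (MIN): min(11, 9) = 9
F (MAX): max(6, 9, 11) = 11
N (MAX): max(8, 8, 11) = 11
O (MAX): max(5, 5, 3) = 5
M (MIN): min(11, 5) = 5
L (MAX): max(5, 2) = 5
Root (MIN): min(10, 11, 5) = 5

5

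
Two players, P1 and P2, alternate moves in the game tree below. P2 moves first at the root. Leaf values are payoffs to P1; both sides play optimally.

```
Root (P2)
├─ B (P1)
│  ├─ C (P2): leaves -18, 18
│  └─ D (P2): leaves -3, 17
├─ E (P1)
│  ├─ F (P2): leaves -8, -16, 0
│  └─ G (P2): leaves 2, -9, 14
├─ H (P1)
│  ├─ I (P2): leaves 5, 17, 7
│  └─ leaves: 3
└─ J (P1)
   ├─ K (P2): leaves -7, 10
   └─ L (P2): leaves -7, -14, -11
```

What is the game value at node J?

-7

K: min(-7, 10) = -7
L: min(-7, -14, -11) = -14
J: max(-7, -14) = -7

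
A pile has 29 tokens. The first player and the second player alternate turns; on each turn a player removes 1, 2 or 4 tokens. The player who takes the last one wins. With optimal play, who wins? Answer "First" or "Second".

W/L table (W = player to move can force a win):
i:   0  1  2  3  4  5  6  7  8  9 10 11 12 13 14 15 16 17 18 19 20 21 22 23 24 25 26 27 28 29
     L  W  W  L  W  W  L  W  W  L  W  W  L  W  W  L  W  W  L  W  W  L  W  W  L  W  W  L  W  W
Position 29 is W, so the first player wins.

First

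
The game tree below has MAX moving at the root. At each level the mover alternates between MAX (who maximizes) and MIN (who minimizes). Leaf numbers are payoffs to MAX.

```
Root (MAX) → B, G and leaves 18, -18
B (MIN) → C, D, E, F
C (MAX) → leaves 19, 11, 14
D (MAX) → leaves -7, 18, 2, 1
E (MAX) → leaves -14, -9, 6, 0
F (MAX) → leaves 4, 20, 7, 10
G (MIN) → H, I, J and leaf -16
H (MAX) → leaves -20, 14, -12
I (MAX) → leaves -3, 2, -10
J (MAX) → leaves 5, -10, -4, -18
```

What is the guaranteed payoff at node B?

C: max(19, 11, 14) = 19
D: max(-7, 18, 2, 1) = 18
E: max(-14, -9, 6, 0) = 6
F: max(4, 20, 7, 10) = 20
B: min(19, 18, 6, 20) = 6

6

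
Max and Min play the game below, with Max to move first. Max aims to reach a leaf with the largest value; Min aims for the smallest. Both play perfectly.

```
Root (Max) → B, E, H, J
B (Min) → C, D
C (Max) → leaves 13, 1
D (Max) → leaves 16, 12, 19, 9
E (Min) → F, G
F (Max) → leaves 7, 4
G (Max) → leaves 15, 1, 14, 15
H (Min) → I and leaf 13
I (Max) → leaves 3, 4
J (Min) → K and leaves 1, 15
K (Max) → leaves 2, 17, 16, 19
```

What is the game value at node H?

4

I: max(3, 4) = 4
H: min(4, 13) = 4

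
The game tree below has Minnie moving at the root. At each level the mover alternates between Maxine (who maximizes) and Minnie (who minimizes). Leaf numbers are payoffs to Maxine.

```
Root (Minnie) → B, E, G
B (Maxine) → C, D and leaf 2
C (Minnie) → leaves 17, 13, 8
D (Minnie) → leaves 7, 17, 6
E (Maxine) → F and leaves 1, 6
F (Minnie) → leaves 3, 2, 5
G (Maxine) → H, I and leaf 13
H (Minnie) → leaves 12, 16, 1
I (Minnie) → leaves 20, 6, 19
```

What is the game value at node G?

H: min(12, 16, 1) = 1
I: min(20, 6, 19) = 6
G: max(1, 6, 13) = 13

13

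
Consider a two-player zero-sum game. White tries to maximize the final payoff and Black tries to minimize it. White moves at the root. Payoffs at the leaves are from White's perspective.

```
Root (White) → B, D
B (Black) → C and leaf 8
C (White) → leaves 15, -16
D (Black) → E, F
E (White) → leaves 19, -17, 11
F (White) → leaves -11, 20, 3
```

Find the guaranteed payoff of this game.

C (White): max(15, -16) = 15
B (Black): min(15, 8) = 8
E (White): max(19, -17, 11) = 19
F (White): max(-11, 20, 3) = 20
D (Black): min(19, 20) = 19
Root (White): max(8, 19) = 19

19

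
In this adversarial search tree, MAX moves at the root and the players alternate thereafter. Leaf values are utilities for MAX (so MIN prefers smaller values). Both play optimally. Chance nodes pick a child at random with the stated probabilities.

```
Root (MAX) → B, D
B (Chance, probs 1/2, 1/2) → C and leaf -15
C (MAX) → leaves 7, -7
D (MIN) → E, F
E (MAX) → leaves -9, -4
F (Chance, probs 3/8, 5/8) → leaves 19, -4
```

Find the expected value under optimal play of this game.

C (MAX): max(7, -7) = 7
B (Chance): 1/2·7 + 1/2·-15 = -4
E (MAX): max(-9, -4) = -4
F (Chance): 3/8·19 + 5/8·-4 = 4.62
D (MIN): min(-4, 4.62) = -4
Root (MAX): max(-4, -4) = -4

-4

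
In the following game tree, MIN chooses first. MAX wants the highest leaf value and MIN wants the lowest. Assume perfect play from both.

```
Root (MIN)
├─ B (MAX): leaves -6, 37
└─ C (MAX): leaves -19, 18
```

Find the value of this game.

B (MAX): max(-6, 37) = 37
C (MAX): max(-19, 18) = 18
Root (MIN): min(37, 18) = 18

18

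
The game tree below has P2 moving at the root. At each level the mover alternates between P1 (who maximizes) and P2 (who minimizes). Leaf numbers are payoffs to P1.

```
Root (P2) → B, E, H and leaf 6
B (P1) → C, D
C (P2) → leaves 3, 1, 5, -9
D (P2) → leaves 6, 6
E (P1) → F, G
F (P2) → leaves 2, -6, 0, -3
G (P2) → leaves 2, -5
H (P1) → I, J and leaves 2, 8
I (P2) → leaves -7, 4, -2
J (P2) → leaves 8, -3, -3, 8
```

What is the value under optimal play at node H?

I: min(-7, 4, -2) = -7
J: min(8, -3, -3, 8) = -3
H: max(-7, -3, 2, 8) = 8

8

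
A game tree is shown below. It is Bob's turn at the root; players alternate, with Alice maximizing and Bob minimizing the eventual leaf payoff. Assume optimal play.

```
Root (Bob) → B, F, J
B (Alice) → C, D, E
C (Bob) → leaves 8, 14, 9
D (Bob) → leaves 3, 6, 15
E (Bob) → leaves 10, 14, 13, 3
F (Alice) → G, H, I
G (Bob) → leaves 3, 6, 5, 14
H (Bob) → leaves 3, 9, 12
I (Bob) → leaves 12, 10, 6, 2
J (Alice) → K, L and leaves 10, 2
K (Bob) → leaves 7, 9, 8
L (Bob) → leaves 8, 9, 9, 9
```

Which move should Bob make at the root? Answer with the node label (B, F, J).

C (Bob): min(8, 14, 9) = 8
D (Bob): min(3, 6, 15) = 3
E (Bob): min(10, 14, 13, 3) = 3
B (Alice): max(8, 3, 3) = 8
G (Bob): min(3, 6, 5, 14) = 3
H (Bob): min(3, 9, 12) = 3
I (Bob): min(12, 10, 6, 2) = 2
F (Alice): max(3, 3, 2) = 3
K (Bob): min(7, 9, 8) = 7
L (Bob): min(8, 9, 9, 9) = 8
J (Alice): max(7, 8, 10, 2) = 10
Root (Bob): min(8, 3, 10) = 3
Bob picks the child with the lowest value: F (value 3).

F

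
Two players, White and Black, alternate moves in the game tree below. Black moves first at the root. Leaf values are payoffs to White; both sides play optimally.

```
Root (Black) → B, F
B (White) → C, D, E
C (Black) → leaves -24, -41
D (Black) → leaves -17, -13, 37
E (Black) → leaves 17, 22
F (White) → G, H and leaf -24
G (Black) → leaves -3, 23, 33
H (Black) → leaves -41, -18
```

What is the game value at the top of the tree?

-3

C (Black): min(-24, -41) = -41
D (Black): min(-17, -13, 37) = -17
E (Black): min(17, 22) = 17
B (White): max(-41, -17, 17) = 17
G (Black): min(-3, 23, 33) = -3
H (Black): min(-41, -18) = -41
F (White): max(-3, -41, -24) = -3
Root (Black): min(17, -3) = -3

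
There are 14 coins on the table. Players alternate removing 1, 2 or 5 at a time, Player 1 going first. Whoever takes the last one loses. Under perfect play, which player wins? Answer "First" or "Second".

Mark each pile size as W (mover wins) or L (mover loses):
i:   0  1  2  3  4  5  6  7  8  9 10 11 12 13 14
     W  L  W  W  L  W  W  L  W  W  L  W  W  L  W
Position 14 is W, so the first player wins.

First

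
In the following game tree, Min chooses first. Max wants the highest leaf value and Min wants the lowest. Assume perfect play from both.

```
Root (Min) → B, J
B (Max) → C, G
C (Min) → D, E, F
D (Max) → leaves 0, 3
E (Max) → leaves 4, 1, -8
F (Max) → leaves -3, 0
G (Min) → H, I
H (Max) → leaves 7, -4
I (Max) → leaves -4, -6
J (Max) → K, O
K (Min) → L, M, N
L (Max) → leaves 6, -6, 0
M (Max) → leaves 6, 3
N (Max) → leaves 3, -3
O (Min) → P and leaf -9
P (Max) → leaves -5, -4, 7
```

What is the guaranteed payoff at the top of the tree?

D (Max): max(0, 3) = 3
E (Max): max(4, 1, -8) = 4
F (Max): max(-3, 0) = 0
C (Min): min(3, 4, 0) = 0
H (Max): max(7, -4) = 7
I (Max): max(-4, -6) = -4
G (Min): min(7, -4) = -4
B (Max): max(0, -4) = 0
L (Max): max(6, -6, 0) = 6
M (Max): max(6, 3) = 6
N (Max): max(3, -3) = 3
K (Min): min(6, 6, 3) = 3
P (Max): max(-5, -4, 7) = 7
O (Min): min(7, -9) = -9
J (Max): max(3, -9) = 3
Root (Min): min(0, 3) = 0

0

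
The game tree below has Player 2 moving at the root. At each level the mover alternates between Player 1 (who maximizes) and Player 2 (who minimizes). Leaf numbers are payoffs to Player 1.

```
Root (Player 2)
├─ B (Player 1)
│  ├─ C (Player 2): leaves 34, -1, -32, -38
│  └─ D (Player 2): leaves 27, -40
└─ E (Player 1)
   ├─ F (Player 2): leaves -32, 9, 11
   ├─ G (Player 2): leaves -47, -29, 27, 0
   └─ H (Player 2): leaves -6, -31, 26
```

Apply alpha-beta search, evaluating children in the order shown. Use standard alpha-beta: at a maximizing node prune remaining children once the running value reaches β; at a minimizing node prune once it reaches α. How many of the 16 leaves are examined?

9

C [α=-∞,β=+∞]: v=-38
D [α=-38,β=+∞]: v=-40
B [α=-∞,β=+∞]: v=-38
F [α=-∞,β=-38]: v=-32
E [α=-∞,β=-38]: v=-32 after child 1 ≥ β → β-cutoff, skip 2
Root [α=-∞,β=+∞]: v=-38
Leaves evaluated: 9 of 16.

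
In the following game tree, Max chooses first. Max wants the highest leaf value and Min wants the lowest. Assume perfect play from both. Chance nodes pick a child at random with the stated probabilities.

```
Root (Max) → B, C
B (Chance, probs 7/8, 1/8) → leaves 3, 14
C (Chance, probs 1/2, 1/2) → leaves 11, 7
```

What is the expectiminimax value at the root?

B (Chance): 7/8·3 + 1/8·14 = 4.38
C (Chance): 1/2·11 + 1/2·7 = 9
Root (Max): max(4.38, 9) = 9

9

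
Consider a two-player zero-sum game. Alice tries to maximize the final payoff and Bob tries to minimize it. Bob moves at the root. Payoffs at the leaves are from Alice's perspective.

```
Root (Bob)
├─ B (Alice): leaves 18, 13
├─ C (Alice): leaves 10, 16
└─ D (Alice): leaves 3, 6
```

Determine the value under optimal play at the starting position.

B (Alice): max(18, 13) = 18
C (Alice): max(10, 16) = 16
D (Alice): max(3, 6) = 6
Root (Bob): min(18, 16, 6) = 6

6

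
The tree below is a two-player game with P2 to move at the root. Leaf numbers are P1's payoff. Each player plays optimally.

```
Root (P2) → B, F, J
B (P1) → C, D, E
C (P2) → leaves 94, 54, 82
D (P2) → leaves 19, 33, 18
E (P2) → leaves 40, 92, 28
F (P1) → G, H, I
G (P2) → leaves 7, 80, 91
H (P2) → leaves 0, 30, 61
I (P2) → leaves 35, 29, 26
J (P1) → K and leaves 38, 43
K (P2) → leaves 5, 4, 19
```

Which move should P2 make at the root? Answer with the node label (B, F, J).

C (P2): min(94, 54, 82) = 54
D (P2): min(19, 33, 18) = 18
E (P2): min(40, 92, 28) = 28
B (P1): max(54, 18, 28) = 54
G (P2): min(7, 80, 91) = 7
H (P2): min(0, 30, 61) = 0
I (P2): min(35, 29, 26) = 26
F (P1): max(7, 0, 26) = 26
K (P2): min(5, 4, 19) = 4
J (P1): max(4, 38, 43) = 43
Root (P2): min(54, 26, 43) = 26
P2 picks the child with the lowest value: F (value 26).

F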